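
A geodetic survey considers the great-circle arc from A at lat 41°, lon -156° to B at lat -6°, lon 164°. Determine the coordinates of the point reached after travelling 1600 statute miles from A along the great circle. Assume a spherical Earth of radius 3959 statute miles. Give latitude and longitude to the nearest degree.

≈ lat 24°, lon -175°

The haversine formula gives a central angle δ ≈ 1.040 rad (59.6°) between the endpoints. The total great-circle distance is δ·R ≈ 1.040 × 3959 ≈ 4117 mi, so the target fraction is f = 1600/4117 ≈ 0.389.
Interpolate at f ≈ 0.389 with slerp weights a = sin((1−f)δ)/sin δ ≈ 0.689, b = sin(fδ)/sin δ ≈ 0.456.
p = a·p₁ + b·p₂ ≈ (-0.911, -0.086, 0.404); φ = arcsin(p_z) ≈ 23.83°, λ = atan2(p_y, p_x) ≈ -174.58°.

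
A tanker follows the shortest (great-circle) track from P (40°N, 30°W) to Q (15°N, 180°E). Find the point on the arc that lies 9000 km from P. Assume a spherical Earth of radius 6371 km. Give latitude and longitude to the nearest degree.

≈ (47°N, 157°W)

Write both endpoints as unit vectors p₁, p₂ with components (cos φ cos λ, cos φ sin λ, sin φ).
The central angle between the endpoints is δ = arccos(p₁·p₂) ≈ 2.065 rad (118.3°). The total great-circle distance is δ·R ≈ 2.065 × 6371 ≈ 13157 km, so the target fraction is f = 9000/13157 ≈ 0.684.
Interpolate at f ≈ 0.684 with slerp weights a = sin((1−f)δ)/sin δ ≈ 0.690, b = sin(fδ)/sin δ ≈ 1.122.
p = a·p₁ + b·p₂ ≈ (-0.626, -0.264, 0.734); φ = arcsin(p_z) ≈ 47.20°, λ = atan2(p_y, p_x) ≈ -157.12°.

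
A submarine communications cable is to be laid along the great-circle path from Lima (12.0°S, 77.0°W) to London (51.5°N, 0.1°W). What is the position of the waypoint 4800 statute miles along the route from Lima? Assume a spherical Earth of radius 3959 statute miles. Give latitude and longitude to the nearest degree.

≈ 41°N, 28°W

Write both endpoints as unit vectors p₁, p₂ with components (cos φ cos λ, cos φ sin λ, sin φ).
The central angle between the endpoints is δ = arccos(p₁·p₂) ≈ 1.596 rad (91.4°). The total great-circle distance is δ·R ≈ 1.596 × 3959 ≈ 6317 mi, so the target fraction is f = 4800/6317 ≈ 0.760.
Interpolate at f ≈ 0.760 with slerp weights a = sin((1−f)δ)/sin δ ≈ 0.374, b = sin(fδ)/sin δ ≈ 0.937.
p = a·p₁ + b·p₂ ≈ (0.665, -0.357, 0.655); φ = arcsin(p_z) ≈ 40.95°, λ = atan2(p_y, p_x) ≈ -28.24°.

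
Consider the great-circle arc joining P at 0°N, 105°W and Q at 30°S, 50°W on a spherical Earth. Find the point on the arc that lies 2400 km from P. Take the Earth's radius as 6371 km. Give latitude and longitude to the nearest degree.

≈ 12°S, 87°W

Convert each endpoint to a unit vector on the sphere (x = cos φ cos λ, y = cos φ sin λ, z = sin φ).
The central angle between the endpoints is δ = arccos(p₁·p₂) ≈ 1.051 rad (60.2°). The total great-circle distance is δ·R ≈ 1.051 × 6371 ≈ 6696 km, so the target fraction is f = 2400/6696 ≈ 0.358.
Interpolate at f ≈ 0.358 with slerp weights a = sin((1−f)δ)/sin δ ≈ 0.719, b = sin(fδ)/sin δ ≈ 0.424.
p = a·p₁ + b·p₂ ≈ (0.050, -0.976, -0.212); φ = arcsin(p_z) ≈ -12.24°, λ = atan2(p_y, p_x) ≈ -87.08°.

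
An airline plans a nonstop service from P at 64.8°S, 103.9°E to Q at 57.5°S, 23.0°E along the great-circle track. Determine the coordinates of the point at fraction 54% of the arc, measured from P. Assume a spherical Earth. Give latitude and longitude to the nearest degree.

≈ 67°S, 54°E

Convert each endpoint to a unit vector on the sphere (x = cos φ cos λ, y = cos φ sin λ, z = sin φ).
The central angle between the endpoints is δ = arccos(p₁·p₂) ≈ 0.645 rad (36.9°).
Interpolate at f = 0.54 with slerp weights a = sin((1−f)δ)/sin δ ≈ 0.486, b = sin(fδ)/sin δ ≈ 0.568.
p = a·p₁ + b·p₂ ≈ (0.231, 0.320, -0.919); φ = arcsin(p_z) ≈ -66.75°, λ = atan2(p_y, p_x) ≈ 54.19°.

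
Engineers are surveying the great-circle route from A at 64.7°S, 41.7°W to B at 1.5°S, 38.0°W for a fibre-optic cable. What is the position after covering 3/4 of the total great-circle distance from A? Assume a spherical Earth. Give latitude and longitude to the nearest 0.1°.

≈ 17.3°S, 38.5°W

The haversine formula gives a central angle δ ≈ 1.104 rad (63.3°) between the endpoints.
Interpolate at f = 3/4 with slerp weights a = sin((1−f)δ)/sin δ ≈ 0.305, b = sin(fδ)/sin δ ≈ 0.825.
p = a·p₁ + b·p₂ ≈ (0.747, -0.594, -0.297); φ = arcsin(p_z) ≈ -17.31°, λ = atan2(p_y, p_x) ≈ -38.51°.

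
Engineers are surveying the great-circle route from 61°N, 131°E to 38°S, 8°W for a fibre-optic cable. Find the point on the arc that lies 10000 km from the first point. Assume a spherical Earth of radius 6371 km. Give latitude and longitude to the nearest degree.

Write both endpoints as unit vectors p₁, p₂ with components (cos φ cos λ, cos φ sin λ, sin φ).
The central angle between the endpoints is δ = arccos(p₁·p₂) ≈ 2.544 rad (145.8°). The total great-circle distance is δ·R ≈ 2.544 × 6371 ≈ 16209 km, so the target fraction is f = 10000/16209 ≈ 0.617.
Interpolate at f ≈ 0.617 with slerp weights a = sin((1−f)δ)/sin δ ≈ 1.471, b = sin(fδ)/sin δ ≈ 1.778.
p = a·p₁ + b·p₂ ≈ (0.919, 0.343, 0.192); φ = arcsin(p_z) ≈ 11.07°, λ = atan2(p_y, p_x) ≈ 20.47°.

≈ 11°N, 20°E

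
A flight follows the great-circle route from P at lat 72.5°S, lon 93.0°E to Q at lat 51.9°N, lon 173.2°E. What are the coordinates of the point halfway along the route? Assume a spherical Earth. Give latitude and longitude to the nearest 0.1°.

≈ lat 12.9°S, lon 149.3°E

Write both endpoints as unit vectors p₁, p₂ with components (cos φ cos λ, cos φ sin λ, sin φ).
The central angle between the endpoints is δ = arccos(p₁·p₂) ≈ 2.373 rad (136.0°).
Interpolate at f = 1/2 with slerp weights a = sin((1−f)δ)/sin δ ≈ 1.334, b = sin(fδ)/sin δ ≈ 1.334.
p = a·p₁ + b·p₂ ≈ (-0.838, 0.498, -0.222); φ = arcsin(p_z) ≈ -12.85°, λ = atan2(p_y, p_x) ≈ 149.29°.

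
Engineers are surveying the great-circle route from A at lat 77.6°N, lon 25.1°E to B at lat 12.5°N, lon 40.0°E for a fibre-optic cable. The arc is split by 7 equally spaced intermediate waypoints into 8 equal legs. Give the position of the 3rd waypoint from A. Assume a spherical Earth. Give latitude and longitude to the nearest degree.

From cos δ = sin φ₁ sin φ₂ + cos φ₁ cos φ₂ cos Δλ, the central angle is δ ≈ 1.144 rad (65.5°).
Interpolate at f = 3/8 with slerp weights a = sin((1−f)δ)/sin δ ≈ 0.720, b = sin(fδ)/sin δ ≈ 0.457.
p = a·p₁ + b·p₂ ≈ (0.482, 0.352, 0.802); φ = arcsin(p_z) ≈ 53.35°, λ = atan2(p_y, p_x) ≈ 36.18°.

≈ lat 53°N, lon 36°E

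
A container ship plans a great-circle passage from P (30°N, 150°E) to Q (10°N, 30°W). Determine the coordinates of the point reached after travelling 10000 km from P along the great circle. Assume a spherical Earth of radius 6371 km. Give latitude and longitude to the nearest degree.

Write both endpoints as unit vectors p₁, p₂ with components (cos φ cos λ, cos φ sin λ, sin φ).
The central angle between the endpoints is δ = arccos(p₁·p₂) ≈ 2.443 rad (140.0°). The total great-circle distance is δ·R ≈ 2.443 × 6371 ≈ 15567 km, so the target fraction is f = 10000/15567 ≈ 0.642.
Interpolate at f ≈ 0.642 with slerp weights a = sin((1−f)δ)/sin δ ≈ 1.193, b = sin(fδ)/sin δ ≈ 1.556.
p = a·p₁ + b·p₂ ≈ (0.432, -0.249, 0.867); φ = arcsin(p_z) ≈ 60.07°, λ = atan2(p_y, p_x) ≈ -30.00°.

≈ (60°N, 30°W)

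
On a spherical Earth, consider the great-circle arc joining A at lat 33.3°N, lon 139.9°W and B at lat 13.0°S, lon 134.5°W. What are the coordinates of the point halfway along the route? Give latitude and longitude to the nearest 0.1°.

≈ lat 10.2°N, lon 137.0°W

Convert each endpoint to a unit vector on the sphere (x = cos φ cos λ, y = cos φ sin λ, z = sin φ).
The central angle between the endpoints is δ = arccos(p₁·p₂) ≈ 0.813 rad (46.6°).
Interpolate at f = 1/2 with slerp weights a = sin((1−f)δ)/sin δ ≈ 0.544, b = sin(fδ)/sin δ ≈ 0.544.
p = a·p₁ + b·p₂ ≈ (-0.720, -0.671, 0.176); φ = arcsin(p_z) ≈ 10.16°, λ = atan2(p_y, p_x) ≈ -136.99°.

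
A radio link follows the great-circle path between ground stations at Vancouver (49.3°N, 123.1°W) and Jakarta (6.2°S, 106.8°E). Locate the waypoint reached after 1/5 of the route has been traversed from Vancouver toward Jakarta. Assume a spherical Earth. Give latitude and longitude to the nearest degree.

Write both endpoints as unit vectors p₁, p₂ with components (cos φ cos λ, cos φ sin λ, sin φ).
The central angle between the endpoints is δ = arccos(p₁·p₂) ≈ 2.094 rad (120.0°).
Interpolate at f = 1/5 with slerp weights a = sin((1−f)δ)/sin δ ≈ 1.148, b = sin(fδ)/sin δ ≈ 0.469.
p = a·p₁ + b·p₂ ≈ (-0.544, -0.180, 0.820); φ = arcsin(p_z) ≈ 55.05°, λ = atan2(p_y, p_x) ≈ -161.64°.

≈ 55°N, 162°W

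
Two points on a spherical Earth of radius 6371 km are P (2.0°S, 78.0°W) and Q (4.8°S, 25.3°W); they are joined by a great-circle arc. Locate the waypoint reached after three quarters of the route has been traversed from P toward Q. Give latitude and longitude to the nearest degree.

Write both endpoints as unit vectors p₁, p₂ with components (cos φ cos λ, cos φ sin λ, sin φ).
The central angle between the endpoints is δ = arccos(p₁·p₂) ≈ 0.919 rad (52.7°).
Interpolate at f = 3/4 with slerp weights a = sin((1−f)δ)/sin δ ≈ 0.286, b = sin(fδ)/sin δ ≈ 0.800.
p = a·p₁ + b·p₂ ≈ (0.780, -0.621, -0.077); φ = arcsin(p_z) ≈ -4.41°, λ = atan2(p_y, p_x) ≈ -38.50°.

≈ (4°S, 39°W)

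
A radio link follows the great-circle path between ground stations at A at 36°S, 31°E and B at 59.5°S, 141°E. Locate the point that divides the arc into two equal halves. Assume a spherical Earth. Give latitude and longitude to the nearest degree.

Write both endpoints as unit vectors p₁, p₂ with components (cos φ cos λ, cos φ sin λ, sin φ).
The central angle between the endpoints is δ = arccos(p₁·p₂) ≈ 1.196 rad (68.5°).
Interpolate at f = 1/2 with slerp weights a = sin((1−f)δ)/sin δ ≈ 0.605, b = sin(fδ)/sin δ ≈ 0.605.
p = a·p₁ + b·p₂ ≈ (0.181, 0.445, -0.877); φ = arcsin(p_z) ≈ -61.27°, λ = atan2(p_y, p_x) ≈ 67.89°.

≈ 61°S, 68°E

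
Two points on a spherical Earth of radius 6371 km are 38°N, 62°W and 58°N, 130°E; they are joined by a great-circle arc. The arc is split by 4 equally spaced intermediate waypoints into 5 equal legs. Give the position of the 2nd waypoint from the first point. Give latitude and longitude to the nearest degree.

From cos δ = sin φ₁ sin φ₂ + cos φ₁ cos φ₂ cos Δλ, the central angle is δ ≈ 1.457 rad (83.5°).
Interpolate at f = 2/5 with slerp weights a = sin((1−f)δ)/sin δ ≈ 0.772, b = sin(fδ)/sin δ ≈ 0.554.
p = a·p₁ + b·p₂ ≈ (0.097, -0.312, 0.945); φ = arcsin(p_z) ≈ 70.92°, λ = atan2(p_y, p_x) ≈ -72.76°.

≈ 71°N, 73°W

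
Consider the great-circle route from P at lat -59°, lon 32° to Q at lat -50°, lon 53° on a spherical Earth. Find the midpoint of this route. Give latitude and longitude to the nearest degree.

≈ lat -55°, lon 44°

Write both endpoints as unit vectors p₁, p₂ with components (cos φ cos λ, cos φ sin λ, sin φ).
The central angle between the endpoints is δ = arccos(p₁·p₂) ≈ 0.263 rad (15.1°).
Interpolate at f = 1/2 with slerp weights a = sin((1−f)δ)/sin δ ≈ 0.504, b = sin(fδ)/sin δ ≈ 0.504.
p = a·p₁ + b·p₂ ≈ (0.415, 0.397, -0.819); φ = arcsin(p_z) ≈ -54.95°, λ = atan2(p_y, p_x) ≈ 43.67°.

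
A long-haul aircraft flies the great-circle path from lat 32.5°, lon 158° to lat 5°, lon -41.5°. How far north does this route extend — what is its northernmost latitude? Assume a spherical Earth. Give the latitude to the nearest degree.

≈ 65°

The great circle lies in the plane with unit normal n̂ = (p₁ × p₂)/|p₁ × p₂|.
Here n̂_z ≈ +0.421; the vertex latitude is φ_max = arccos|n̂_z| ≈ 65.1°.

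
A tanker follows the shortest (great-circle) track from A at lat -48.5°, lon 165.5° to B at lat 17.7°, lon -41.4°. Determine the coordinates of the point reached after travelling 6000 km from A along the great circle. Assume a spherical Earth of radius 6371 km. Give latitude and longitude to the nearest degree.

≈ lat -55°, lon -100°

Convert each endpoint to a unit vector on the sphere (x = cos φ cos λ, y = cos φ sin λ, z = sin φ).
The central angle between the endpoints is δ = arccos(p₁·p₂) ≈ 2.483 rad (142.2°). The total great-circle distance is δ·R ≈ 2.483 × 6371 ≈ 15817 km, so the target fraction is f = 6000/15817 ≈ 0.379.
Interpolate at f ≈ 0.379 with slerp weights a = sin((1−f)δ)/sin δ ≈ 1.633, b = sin(fδ)/sin δ ≈ 1.321.
p = a·p₁ + b·p₂ ≈ (-0.104, -0.561, -0.821); φ = arcsin(p_z) ≈ -55.20°, λ = atan2(p_y, p_x) ≈ -100.45°.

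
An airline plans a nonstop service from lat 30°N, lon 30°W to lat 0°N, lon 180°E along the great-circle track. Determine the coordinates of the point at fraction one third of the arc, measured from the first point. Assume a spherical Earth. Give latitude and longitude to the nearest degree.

Convert each endpoint to a unit vector on the sphere (x = cos φ cos λ, y = cos φ sin λ, z = sin φ).
The central angle between the endpoints is δ = arccos(p₁·p₂) ≈ 2.419 rad (138.6°).
Interpolate at f = 1/3 with slerp weights a = sin((1−f)δ)/sin δ ≈ 1.511, b = sin(fδ)/sin δ ≈ 1.091.
p = a·p₁ + b·p₂ ≈ (0.042, -0.654, 0.755); φ = arcsin(p_z) ≈ 49.05°, λ = atan2(p_y, p_x) ≈ -86.35°.

≈ lat 49°N, lon 86°W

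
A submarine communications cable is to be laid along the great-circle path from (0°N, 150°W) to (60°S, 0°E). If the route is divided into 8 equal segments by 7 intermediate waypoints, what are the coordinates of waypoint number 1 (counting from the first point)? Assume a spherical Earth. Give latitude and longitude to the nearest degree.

≈ (14°S, 146°W)

Write both endpoints as unit vectors p₁, p₂ with components (cos φ cos λ, cos φ sin λ, sin φ).
The central angle between the endpoints is δ = arccos(p₁·p₂) ≈ 2.019 rad (115.7°).
Interpolate at f = 1/8 with slerp weights a = sin((1−f)δ)/sin δ ≈ 1.088, b = sin(fδ)/sin δ ≈ 0.277.
p = a·p₁ + b·p₂ ≈ (-0.804, -0.544, -0.240); φ = arcsin(p_z) ≈ -13.88°, λ = atan2(p_y, p_x) ≈ -145.91°.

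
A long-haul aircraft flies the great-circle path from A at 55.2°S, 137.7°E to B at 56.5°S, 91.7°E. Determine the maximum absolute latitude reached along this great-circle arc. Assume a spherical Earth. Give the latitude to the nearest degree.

≈ 58°S

The great circle lies in the plane with unit normal n̂ = (p₁ × p₂)/|p₁ × p₂|.
Here n̂_z ≈ -0.529; the vertex latitude is φ_max = arccos|n̂_z| ≈ 58.1°.
Check via Clairaut: cos φ_max = |cos φ₁| · sin C = cos(55.2°)·sin(112.1°) ≈ 0.529, again giving ≈ 58.1°.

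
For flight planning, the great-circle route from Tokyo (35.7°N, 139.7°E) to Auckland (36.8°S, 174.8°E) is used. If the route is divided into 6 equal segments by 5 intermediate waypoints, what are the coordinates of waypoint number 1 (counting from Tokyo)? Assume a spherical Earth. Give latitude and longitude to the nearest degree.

≈ 24°N, 146°E

Convert each endpoint to a unit vector on the sphere (x = cos φ cos λ, y = cos φ sin λ, z = sin φ).
The central angle between the endpoints is δ = arccos(p₁·p₂) ≈ 1.387 rad (79.5°).
Interpolate at f = 1/6 with slerp weights a = sin((1−f)δ)/sin δ ≈ 0.931, b = sin(fδ)/sin δ ≈ 0.233.
p = a·p₁ + b·p₂ ≈ (-0.762, 0.506, 0.404); φ = arcsin(p_z) ≈ 23.80°, λ = atan2(p_y, p_x) ≈ 146.44°.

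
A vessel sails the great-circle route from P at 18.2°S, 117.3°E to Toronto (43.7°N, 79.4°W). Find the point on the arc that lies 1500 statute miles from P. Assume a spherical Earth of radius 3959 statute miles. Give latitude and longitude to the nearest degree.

≈ 2°N, 126°E

Convert each endpoint to a unit vector on the sphere (x = cos φ cos λ, y = cos φ sin λ, z = sin φ).
The central angle between the endpoints is δ = arccos(p₁·p₂) ≈ 2.633 rad (150.9°). The total great-circle distance is δ·R ≈ 2.633 × 3959 ≈ 10426 mi, so the target fraction is f = 1500/10426 ≈ 0.144.
Interpolate at f ≈ 0.144 with slerp weights a = sin((1−f)δ)/sin δ ≈ 1.593, b = sin(fδ)/sin δ ≈ 0.760.
p = a·p₁ + b·p₂ ≈ (-0.593, 0.805, 0.028); φ = arcsin(p_z) ≈ 1.58°, λ = atan2(p_y, p_x) ≈ 126.39°.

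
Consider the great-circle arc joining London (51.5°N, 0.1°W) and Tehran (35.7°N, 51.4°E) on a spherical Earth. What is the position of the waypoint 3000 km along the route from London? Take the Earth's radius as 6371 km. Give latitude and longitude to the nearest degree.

≈ 43°N, 38°E

Convert each endpoint to a unit vector on the sphere (x = cos φ cos λ, y = cos φ sin λ, z = sin φ).
The central angle between the endpoints is δ = arccos(p₁·p₂) ≈ 0.690 rad (39.5°). The total great-circle distance is δ·R ≈ 0.690 × 6371 ≈ 4395 km, so the target fraction is f = 3000/4395 ≈ 0.683.
Interpolate at f ≈ 0.683 with slerp weights a = sin((1−f)δ)/sin δ ≈ 0.341, b = sin(fδ)/sin δ ≈ 0.713.
p = a·p₁ + b·p₂ ≈ (0.574, 0.452, 0.683); φ = arcsin(p_z) ≈ 43.08°, λ = atan2(p_y, p_x) ≈ 38.24°.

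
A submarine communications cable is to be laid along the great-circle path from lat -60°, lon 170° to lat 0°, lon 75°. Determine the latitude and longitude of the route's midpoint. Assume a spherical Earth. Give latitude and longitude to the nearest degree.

Write both endpoints as unit vectors p₁, p₂ with components (cos φ cos λ, cos φ sin λ, sin φ).
The central angle between the endpoints is δ = arccos(p₁·p₂) ≈ 1.614 rad (92.5°).
Interpolate at f = 1/2 with slerp weights a = sin((1−f)δ)/sin δ ≈ 0.723, b = sin(fδ)/sin δ ≈ 0.723.
p = a·p₁ + b·p₂ ≈ (-0.169, 0.761, -0.626); φ = arcsin(p_z) ≈ -38.77°, λ = atan2(p_y, p_x) ≈ 102.51°.

≈ lat -39°, lon 103°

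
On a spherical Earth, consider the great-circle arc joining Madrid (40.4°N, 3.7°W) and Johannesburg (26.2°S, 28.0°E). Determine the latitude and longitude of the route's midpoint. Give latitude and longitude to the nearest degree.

Write both endpoints as unit vectors p₁, p₂ with components (cos φ cos λ, cos φ sin λ, sin φ).
The central angle between the endpoints is δ = arccos(p₁·p₂) ≈ 1.271 rad (72.8°).
Interpolate at f = 1/2 with slerp weights a = sin((1−f)δ)/sin δ ≈ 0.621, b = sin(fδ)/sin δ ≈ 0.621.
p = a·p₁ + b·p₂ ≈ (0.964, 0.231, 0.128); φ = arcsin(p_z) ≈ 7.38°, λ = atan2(p_y, p_x) ≈ 13.48°.

≈ 7°N, 13°E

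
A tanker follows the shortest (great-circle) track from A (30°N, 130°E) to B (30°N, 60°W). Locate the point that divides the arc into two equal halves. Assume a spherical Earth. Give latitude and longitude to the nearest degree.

≈ (81°N, 145°W)

From cos δ = sin φ₁ sin φ₂ + cos φ₁ cos φ₂ cos Δλ, the central angle is δ ≈ 2.081 rad (119.2°).
Interpolate at f = 1/2 with slerp weights a = sin((1−f)δ)/sin δ ≈ 0.989, b = sin(fδ)/sin δ ≈ 0.989.
p = a·p₁ + b·p₂ ≈ (-0.122, -0.086, 0.989); φ = arcsin(p_z) ≈ 81.42°, λ = atan2(p_y, p_x) ≈ -145.00°.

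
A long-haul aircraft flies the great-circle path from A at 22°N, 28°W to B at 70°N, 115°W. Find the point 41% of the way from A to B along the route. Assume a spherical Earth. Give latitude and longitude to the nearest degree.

From cos δ = sin φ₁ sin φ₂ + cos φ₁ cos φ₂ cos Δλ, the central angle is δ ≈ 1.193 rad (68.4°).
Interpolate at f = 0.41 with slerp weights a = sin((1−f)δ)/sin δ ≈ 0.696, b = sin(fδ)/sin δ ≈ 0.506.
p = a·p₁ + b·p₂ ≈ (0.497, -0.460, 0.736); φ = arcsin(p_z) ≈ 47.39°, λ = atan2(p_y, p_x) ≈ -42.78°.

≈ 47°N, 43°W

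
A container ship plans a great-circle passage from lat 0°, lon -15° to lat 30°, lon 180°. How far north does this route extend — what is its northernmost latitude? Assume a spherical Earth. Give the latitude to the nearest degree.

≈ 66°

The great circle lies in the plane with unit normal n̂ = (p₁ × p₂)/|p₁ × p₂|.
Here n̂_z ≈ -0.409; the vertex latitude is φ_max = arccos|n̂_z| ≈ 65.9°.
Check via Clairaut: cos φ_max = |cos φ₁| · sin C = cos(0.0°)·sin(24.1°) ≈ 0.409, again giving ≈ 65.9°.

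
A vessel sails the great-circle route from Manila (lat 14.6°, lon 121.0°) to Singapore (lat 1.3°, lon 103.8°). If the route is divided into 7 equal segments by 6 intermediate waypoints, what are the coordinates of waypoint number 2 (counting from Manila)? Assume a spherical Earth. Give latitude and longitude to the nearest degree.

From cos δ = sin φ₁ sin φ₂ + cos φ₁ cos φ₂ cos Δλ, the central angle is δ ≈ 0.377 rad (21.6°).
Interpolate at f = 2/7 with slerp weights a = sin((1−f)δ)/sin δ ≈ 0.723, b = sin(fδ)/sin δ ≈ 0.292.
p = a·p₁ + b·p₂ ≈ (-0.430, 0.883, 0.189); φ = arcsin(p_z) ≈ 10.88°, λ = atan2(p_y, p_x) ≈ 115.96°.

≈ lat 11°, lon 116°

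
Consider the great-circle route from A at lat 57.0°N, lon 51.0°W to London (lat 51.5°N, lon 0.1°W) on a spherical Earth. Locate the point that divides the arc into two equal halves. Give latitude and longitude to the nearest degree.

From cos δ = sin φ₁ sin φ₂ + cos φ₁ cos φ₂ cos Δλ, the central angle is δ ≈ 0.515 rad (29.5°).
Interpolate at f = 1/2 with slerp weights a = sin((1−f)δ)/sin δ ≈ 0.517, b = sin(fδ)/sin δ ≈ 0.517.
p = a·p₁ + b·p₂ ≈ (0.499, -0.219, 0.838); φ = arcsin(p_z) ≈ 56.96°, λ = atan2(p_y, p_x) ≈ -23.73°.

≈ lat 57°N, lon 24°W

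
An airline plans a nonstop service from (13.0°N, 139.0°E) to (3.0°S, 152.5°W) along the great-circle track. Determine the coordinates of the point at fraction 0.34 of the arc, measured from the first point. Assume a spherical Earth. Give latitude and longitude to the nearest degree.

From cos δ = sin φ₁ sin φ₂ + cos φ₁ cos φ₂ cos Δλ, the central angle is δ ≈ 1.219 rad (69.8°).
Interpolate at f = 0.34 with slerp weights a = sin((1−f)δ)/sin δ ≈ 0.767, b = sin(fδ)/sin δ ≈ 0.429.
p = a·p₁ + b·p₂ ≈ (-0.944, 0.293, 0.150); φ = arcsin(p_z) ≈ 8.64°, λ = atan2(p_y, p_x) ≈ 162.77°.

≈ (9°N, 163°E)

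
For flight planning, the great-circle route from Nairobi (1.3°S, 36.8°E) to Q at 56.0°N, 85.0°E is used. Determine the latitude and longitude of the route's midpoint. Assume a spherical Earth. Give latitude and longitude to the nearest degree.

≈ 29°N, 54°E

The haversine formula gives a central angle δ ≈ 1.209 rad (69.3°) between the endpoints.
Interpolate at f = 1/2 with slerp weights a = sin((1−f)δ)/sin δ ≈ 0.608, b = sin(fδ)/sin δ ≈ 0.608.
p = a·p₁ + b·p₂ ≈ (0.516, 0.702, 0.490); φ = arcsin(p_z) ≈ 29.34°, λ = atan2(p_y, p_x) ≈ 53.70°.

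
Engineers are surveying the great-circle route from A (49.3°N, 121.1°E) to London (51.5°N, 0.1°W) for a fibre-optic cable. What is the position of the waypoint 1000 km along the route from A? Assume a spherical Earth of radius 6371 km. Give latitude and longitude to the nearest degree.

The haversine formula gives a central angle δ ≈ 1.178 rad (67.5°) between the endpoints. The total great-circle distance is δ·R ≈ 1.178 × 6371 ≈ 7503 km, so the target fraction is f = 1000/7503 ≈ 0.133.
Interpolate at f ≈ 0.133 with slerp weights a = sin((1−f)δ)/sin δ ≈ 0.923, b = sin(fδ)/sin δ ≈ 0.169.
p = a·p₁ + b·p₂ ≈ (-0.206, 0.515, 0.832); φ = arcsin(p_z) ≈ 56.32°, λ = atan2(p_y, p_x) ≈ 111.75°.

≈ (56°N, 112°E)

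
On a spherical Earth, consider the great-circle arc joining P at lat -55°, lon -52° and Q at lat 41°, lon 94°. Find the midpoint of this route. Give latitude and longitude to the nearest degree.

≈ lat -21°, lon 45°

Write both endpoints as unit vectors p₁, p₂ with components (cos φ cos λ, cos φ sin λ, sin φ).
The central angle between the endpoints is δ = arccos(p₁·p₂) ≈ 2.682 rad (153.7°).
Interpolate at f = 1/2 with slerp weights a = sin((1−f)δ)/sin δ ≈ 2.196, b = sin(fδ)/sin δ ≈ 2.196.
p = a·p₁ + b·p₂ ≈ (0.660, 0.661, -0.358); φ = arcsin(p_z) ≈ -20.98°, λ = atan2(p_y, p_x) ≈ 45.04°.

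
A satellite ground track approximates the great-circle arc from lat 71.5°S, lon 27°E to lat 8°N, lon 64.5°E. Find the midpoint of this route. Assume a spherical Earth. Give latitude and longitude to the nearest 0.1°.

Write both endpoints as unit vectors p₁, p₂ with components (cos φ cos λ, cos φ sin λ, sin φ).
The central angle between the endpoints is δ = arccos(p₁·p₂) ≈ 1.453 rad (83.3°).
Interpolate at f = 1/2 with slerp weights a = sin((1−f)δ)/sin δ ≈ 0.669, b = sin(fδ)/sin δ ≈ 0.669.
p = a·p₁ + b·p₂ ≈ (0.474, 0.694, -0.541); φ = arcsin(p_z) ≈ -32.77°, λ = atan2(p_y, p_x) ≈ 55.66°.

≈ lat 32.8°S, lon 55.7°E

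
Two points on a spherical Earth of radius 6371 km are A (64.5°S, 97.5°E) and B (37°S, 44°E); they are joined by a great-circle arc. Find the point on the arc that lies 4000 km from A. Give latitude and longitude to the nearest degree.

Write both endpoints as unit vectors p₁, p₂ with components (cos φ cos λ, cos φ sin λ, sin φ).
The central angle between the endpoints is δ = arccos(p₁·p₂) ≈ 0.726 rad (41.6°). The total great-circle distance is δ·R ≈ 0.726 × 6371 ≈ 4627 km, so the target fraction is f = 4000/4627 ≈ 0.865.
Interpolate at f ≈ 0.865 with slerp weights a = sin((1−f)δ)/sin δ ≈ 0.148, b = sin(fδ)/sin δ ≈ 0.885.
p = a·p₁ + b·p₂ ≈ (0.500, 0.554, -0.666); φ = arcsin(p_z) ≈ -41.75°, λ = atan2(p_y, p_x) ≈ 47.93°.

≈ (42°S, 48°E)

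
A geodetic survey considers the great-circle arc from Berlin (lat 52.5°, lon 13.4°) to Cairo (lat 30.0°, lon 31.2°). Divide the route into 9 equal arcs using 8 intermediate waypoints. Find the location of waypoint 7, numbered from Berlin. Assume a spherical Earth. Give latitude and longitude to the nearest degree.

≈ lat 35°, lon 28°

Convert each endpoint to a unit vector on the sphere (x = cos φ cos λ, y = cos φ sin λ, z = sin φ).
The central angle between the endpoints is δ = arccos(p₁·p₂) ≈ 0.454 rad (26.0°).
Interpolate at f = 7/9 with slerp weights a = sin((1−f)δ)/sin δ ≈ 0.230, b = sin(fδ)/sin δ ≈ 0.789.
p = a·p₁ + b·p₂ ≈ (0.720, 0.386, 0.576); φ = arcsin(p_z) ≈ 35.20°, λ = atan2(p_y, p_x) ≈ 28.20°.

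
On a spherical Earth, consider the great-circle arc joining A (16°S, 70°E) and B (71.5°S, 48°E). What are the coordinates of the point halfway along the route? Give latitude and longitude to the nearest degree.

≈ (44°S, 65°E)

The haversine formula gives a central angle δ ≈ 0.995 rad (57.0°) between the endpoints.
Interpolate at f = 1/2 with slerp weights a = sin((1−f)δ)/sin δ ≈ 0.569, b = sin(fδ)/sin δ ≈ 0.569.
p = a·p₁ + b·p₂ ≈ (0.308, 0.648, -0.696); φ = arcsin(p_z) ≈ -44.14°, λ = atan2(p_y, p_x) ≈ 64.59°.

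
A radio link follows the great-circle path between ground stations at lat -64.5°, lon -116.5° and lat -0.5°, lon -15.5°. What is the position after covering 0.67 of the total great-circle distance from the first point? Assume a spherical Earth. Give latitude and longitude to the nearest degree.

≈ lat -28°, lon -30°

From cos δ = sin φ₁ sin φ₂ + cos φ₁ cos φ₂ cos Δλ, the central angle is δ ≈ 1.645 rad (94.3°).
Interpolate at f = 0.67 with slerp weights a = sin((1−f)δ)/sin δ ≈ 0.518, b = sin(fδ)/sin δ ≈ 0.895.
p = a·p₁ + b·p₂ ≈ (0.763, -0.439, -0.475); φ = arcsin(p_z) ≈ -28.38°, λ = atan2(p_y, p_x) ≈ -29.91°.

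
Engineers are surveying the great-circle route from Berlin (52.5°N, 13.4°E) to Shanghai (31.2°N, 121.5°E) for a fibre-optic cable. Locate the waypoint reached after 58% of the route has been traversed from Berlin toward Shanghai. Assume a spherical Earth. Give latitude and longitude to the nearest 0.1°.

Convert each endpoint to a unit vector on the sphere (x = cos φ cos λ, y = cos φ sin λ, z = sin φ).
The central angle between the endpoints is δ = arccos(p₁·p₂) ≈ 1.319 rad (75.6°).
Interpolate at f = 0.58 with slerp weights a = sin((1−f)δ)/sin δ ≈ 0.543, b = sin(fδ)/sin δ ≈ 0.715.
p = a·p₁ + b·p₂ ≈ (0.002, 0.598, 0.801); φ = arcsin(p_z) ≈ 53.26°, λ = atan2(p_y, p_x) ≈ 89.80°.

≈ (53.3°N, 89.8°E)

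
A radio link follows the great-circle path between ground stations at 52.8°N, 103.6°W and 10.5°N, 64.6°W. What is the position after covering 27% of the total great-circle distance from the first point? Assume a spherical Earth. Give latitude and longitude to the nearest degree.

Write both endpoints as unit vectors p₁, p₂ with components (cos φ cos λ, cos φ sin λ, sin φ).
The central angle between the endpoints is δ = arccos(p₁·p₂) ≈ 0.918 rad (52.6°).
Interpolate at f = 0.27 with slerp weights a = sin((1−f)δ)/sin δ ≈ 0.782, b = sin(fδ)/sin δ ≈ 0.309.
p = a·p₁ + b·p₂ ≈ (0.019, -0.734, 0.679); φ = arcsin(p_z) ≈ 42.77°, λ = atan2(p_y, p_x) ≈ -88.51°.

≈ 43°N, 89°W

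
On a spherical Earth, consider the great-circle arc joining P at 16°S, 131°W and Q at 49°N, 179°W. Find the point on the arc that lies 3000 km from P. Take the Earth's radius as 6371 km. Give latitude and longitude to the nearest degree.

Convert each endpoint to a unit vector on the sphere (x = cos φ cos λ, y = cos φ sin λ, z = sin φ).
The central angle between the endpoints is δ = arccos(p₁·p₂) ≈ 1.355 rad (77.6°). The total great-circle distance is δ·R ≈ 1.355 × 6371 ≈ 8634 km, so the target fraction is f = 3000/8634 ≈ 0.347.
Interpolate at f ≈ 0.347 with slerp weights a = sin((1−f)δ)/sin δ ≈ 0.792, b = sin(fδ)/sin δ ≈ 0.464.
p = a·p₁ + b·p₂ ≈ (-0.804, -0.580, 0.132); φ = arcsin(p_z) ≈ 7.60°, λ = atan2(p_y, p_x) ≈ -144.21°.

≈ 8°N, 144°W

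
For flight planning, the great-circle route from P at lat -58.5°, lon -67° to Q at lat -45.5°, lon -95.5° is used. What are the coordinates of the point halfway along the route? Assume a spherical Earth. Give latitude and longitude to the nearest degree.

≈ lat -53°, lon -83°

The haversine formula gives a central angle δ ≈ 0.376 rad (21.6°) between the endpoints.
Interpolate at f = 1/2 with slerp weights a = sin((1−f)δ)/sin δ ≈ 0.509, b = sin(fδ)/sin δ ≈ 0.509.
p = a·p₁ + b·p₂ ≈ (0.070, -0.600, -0.797); φ = arcsin(p_z) ≈ -52.85°, λ = atan2(p_y, p_x) ≈ -83.37°.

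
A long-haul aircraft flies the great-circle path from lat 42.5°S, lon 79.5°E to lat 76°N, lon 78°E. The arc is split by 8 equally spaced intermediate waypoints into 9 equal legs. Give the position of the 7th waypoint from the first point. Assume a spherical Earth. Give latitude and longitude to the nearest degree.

Write both endpoints as unit vectors p₁, p₂ with components (cos φ cos λ, cos φ sin λ, sin φ).
The central angle between the endpoints is δ = arccos(p₁·p₂) ≈ 2.068 rad (118.5°).
Interpolate at f = 7/9 with slerp weights a = sin((1−f)δ)/sin δ ≈ 0.505, b = sin(fδ)/sin δ ≈ 1.137.
p = a·p₁ + b·p₂ ≈ (0.125, 0.635, 0.762); φ = arcsin(p_z) ≈ 49.67°, λ = atan2(p_y, p_x) ≈ 78.86°.

≈ lat 50°N, lon 79°E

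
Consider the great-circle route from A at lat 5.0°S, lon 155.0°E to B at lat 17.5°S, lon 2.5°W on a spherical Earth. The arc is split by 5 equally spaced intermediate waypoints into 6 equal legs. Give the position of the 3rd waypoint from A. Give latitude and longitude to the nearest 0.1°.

≈ lat 45.4°S, lon 82.5°E

Convert each endpoint to a unit vector on the sphere (x = cos φ cos λ, y = cos φ sin λ, z = sin φ).
The central angle between the endpoints is δ = arccos(p₁·p₂) ≈ 2.590 rad (148.4°).
Interpolate at f = 3/6 with slerp weights a = sin((1−f)δ)/sin δ ≈ 1.835, b = sin(fδ)/sin δ ≈ 1.835.
p = a·p₁ + b·p₂ ≈ (0.092, 0.696, -0.712); φ = arcsin(p_z) ≈ -45.39°, λ = atan2(p_y, p_x) ≈ 82.50°.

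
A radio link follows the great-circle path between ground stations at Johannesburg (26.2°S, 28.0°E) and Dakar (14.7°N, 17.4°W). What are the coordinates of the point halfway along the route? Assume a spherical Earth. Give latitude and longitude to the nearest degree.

≈ 6°S, 4°E

Write both endpoints as unit vectors p₁, p₂ with components (cos φ cos λ, cos φ sin λ, sin φ).
The central angle between the endpoints is δ = arccos(p₁·p₂) ≈ 1.050 rad (60.2°).
Interpolate at f = 1/2 with slerp weights a = sin((1−f)δ)/sin δ ≈ 0.578, b = sin(fδ)/sin δ ≈ 0.578.
p = a·p₁ + b·p₂ ≈ (0.991, 0.076, -0.108); φ = arcsin(p_z) ≈ -6.23°, λ = atan2(p_y, p_x) ≈ 4.40°.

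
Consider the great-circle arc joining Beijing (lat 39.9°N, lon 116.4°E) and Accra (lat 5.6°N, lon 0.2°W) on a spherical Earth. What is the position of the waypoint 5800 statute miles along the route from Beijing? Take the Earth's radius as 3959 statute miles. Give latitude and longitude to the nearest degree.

≈ lat 21°N, lon 17°E

The haversine formula gives a central angle δ ≈ 1.854 rad (106.2°) between the endpoints. The total great-circle distance is δ·R ≈ 1.854 × 3959 ≈ 7339 mi, so the target fraction is f = 5800/7339 ≈ 0.790.
Interpolate at f ≈ 0.790 with slerp weights a = sin((1−f)δ)/sin δ ≈ 0.395, b = sin(fδ)/sin δ ≈ 1.036.
p = a·p₁ + b·p₂ ≈ (0.896, 0.268, 0.354); φ = arcsin(p_z) ≈ 20.75°, λ = atan2(p_y, p_x) ≈ 16.63°.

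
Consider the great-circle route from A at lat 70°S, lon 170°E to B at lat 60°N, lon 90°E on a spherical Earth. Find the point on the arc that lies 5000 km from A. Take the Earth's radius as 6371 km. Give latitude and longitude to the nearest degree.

From cos δ = sin φ₁ sin φ₂ + cos φ₁ cos φ₂ cos Δλ, the central angle is δ ≈ 2.472 rad (141.6°). The total great-circle distance is δ·R ≈ 2.472 × 6371 ≈ 15749 km, so the target fraction is f = 5000/15749 ≈ 0.317.
Interpolate at f ≈ 0.317 with slerp weights a = sin((1−f)δ)/sin δ ≈ 1.600, b = sin(fδ)/sin δ ≈ 1.139.
p = a·p₁ + b·p₂ ≈ (-0.539, 0.664, -0.518); φ = arcsin(p_z) ≈ -31.18°, λ = atan2(p_y, p_x) ≈ 129.05°.

≈ lat 31°S, lon 129°E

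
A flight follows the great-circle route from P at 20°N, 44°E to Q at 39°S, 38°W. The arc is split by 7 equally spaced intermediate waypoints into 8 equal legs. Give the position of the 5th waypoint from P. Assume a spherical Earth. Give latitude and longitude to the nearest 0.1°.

The haversine formula gives a central angle δ ≈ 1.685 rad (96.5°) between the endpoints.
Interpolate at f = 5/8 with slerp weights a = sin((1−f)δ)/sin δ ≈ 0.594, b = sin(fδ)/sin δ ≈ 0.875.
p = a·p₁ + b·p₂ ≈ (0.937, -0.030, -0.347); φ = arcsin(p_z) ≈ -20.31°, λ = atan2(p_y, p_x) ≈ -1.86°.

≈ 20.3°S, 1.9°W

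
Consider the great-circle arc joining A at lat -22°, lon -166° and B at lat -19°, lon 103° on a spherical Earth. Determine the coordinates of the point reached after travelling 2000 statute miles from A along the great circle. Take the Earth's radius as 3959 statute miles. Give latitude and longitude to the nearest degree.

≈ lat -28°, lon 163°

Write both endpoints as unit vectors p₁, p₂ with components (cos φ cos λ, cos φ sin λ, sin φ).
The central angle between the endpoints is δ = arccos(p₁·p₂) ≈ 1.464 rad (83.9°). The total great-circle distance is δ·R ≈ 1.464 × 3959 ≈ 5796 mi, so the target fraction is f = 2000/5796 ≈ 0.345.
Interpolate at f ≈ 0.345 with slerp weights a = sin((1−f)δ)/sin δ ≈ 0.823, b = sin(fδ)/sin δ ≈ 0.487.
p = a·p₁ + b·p₂ ≈ (-0.844, 0.264, -0.467); φ = arcsin(p_z) ≈ -27.83°, λ = atan2(p_y, p_x) ≈ 162.65°.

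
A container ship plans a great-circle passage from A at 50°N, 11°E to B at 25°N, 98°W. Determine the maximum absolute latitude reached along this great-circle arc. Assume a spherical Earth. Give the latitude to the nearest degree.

The great circle lies in the plane with unit normal n̂ = (p₁ × p₂)/|p₁ × p₂|.
Here n̂_z ≈ -0.556; the vertex latitude is φ_max = arccos|n̂_z| ≈ 56.2°.
Check via Clairaut: cos φ_max = |cos φ₁| · sin C = cos(50.0°)·sin(59.9°) ≈ 0.556, again giving ≈ 56.2°.

≈ 56°N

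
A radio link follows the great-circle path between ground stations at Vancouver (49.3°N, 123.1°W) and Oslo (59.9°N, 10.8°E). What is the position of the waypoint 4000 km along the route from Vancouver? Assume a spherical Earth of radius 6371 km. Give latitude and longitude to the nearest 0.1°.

≈ 74.7°N, 60.1°W

Write both endpoints as unit vectors p₁, p₂ with components (cos φ cos λ, cos φ sin λ, sin φ).
The central angle between the endpoints is δ = arccos(p₁·p₂) ≈ 1.127 rad (64.6°). The total great-circle distance is δ·R ≈ 1.127 × 6371 ≈ 7182 km, so the target fraction is f = 4000/7182 ≈ 0.557.
Interpolate at f ≈ 0.557 with slerp weights a = sin((1−f)δ)/sin δ ≈ 0.530, b = sin(fδ)/sin δ ≈ 0.650.
p = a·p₁ + b·p₂ ≈ (0.132, -0.229, 0.965); φ = arcsin(p_z) ≈ 74.71°, λ = atan2(p_y, p_x) ≈ -60.07°.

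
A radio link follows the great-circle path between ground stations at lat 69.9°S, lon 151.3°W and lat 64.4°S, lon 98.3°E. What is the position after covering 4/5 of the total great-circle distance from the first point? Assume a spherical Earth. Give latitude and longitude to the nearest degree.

Convert each endpoint to a unit vector on the sphere (x = cos φ cos λ, y = cos φ sin λ, z = sin φ).
The central angle between the endpoints is δ = arccos(p₁·p₂) ≈ 0.652 rad (37.3°).
Interpolate at f = 4/5 with slerp weights a = sin((1−f)δ)/sin δ ≈ 0.214, b = sin(fδ)/sin δ ≈ 0.821.
p = a·p₁ + b·p₂ ≈ (-0.116, 0.316, -0.942); φ = arcsin(p_z) ≈ -70.35°, λ = atan2(p_y, p_x) ≈ 110.14°.

≈ lat 70°S, lon 110°E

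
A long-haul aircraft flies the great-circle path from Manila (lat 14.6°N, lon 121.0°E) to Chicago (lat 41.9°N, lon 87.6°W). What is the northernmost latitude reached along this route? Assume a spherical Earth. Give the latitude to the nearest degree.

≈ 67°N

The great circle lies in the plane with unit normal n̂ = (p₁ × p₂)/|p₁ × p₂|.
Here n̂_z ≈ +0.389; the vertex latitude is φ_max = arccos|n̂_z| ≈ 67.1°.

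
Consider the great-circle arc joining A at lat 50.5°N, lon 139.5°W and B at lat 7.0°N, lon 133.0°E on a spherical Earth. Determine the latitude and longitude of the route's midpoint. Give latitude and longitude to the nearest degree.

Convert each endpoint to a unit vector on the sphere (x = cos φ cos λ, y = cos φ sin λ, z = sin φ).
The central angle between the endpoints is δ = arccos(p₁·p₂) ≈ 1.449 rad (83.0°).
Interpolate at f = 1/2 with slerp weights a = sin((1−f)δ)/sin δ ≈ 0.668, b = sin(fδ)/sin δ ≈ 0.668.
p = a·p₁ + b·p₂ ≈ (-0.775, 0.209, 0.597); φ = arcsin(p_z) ≈ 36.62°, λ = atan2(p_y, p_x) ≈ 164.92°.

≈ lat 37°N, lon 165°E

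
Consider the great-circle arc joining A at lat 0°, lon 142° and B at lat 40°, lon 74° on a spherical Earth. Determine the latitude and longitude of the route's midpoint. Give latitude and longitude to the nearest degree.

≈ lat 24°, lon 113°

Convert each endpoint to a unit vector on the sphere (x = cos φ cos λ, y = cos φ sin λ, z = sin φ).
The central angle between the endpoints is δ = arccos(p₁·p₂) ≈ 1.280 rad (73.3°).
Interpolate at f = 1/2 with slerp weights a = sin((1−f)δ)/sin δ ≈ 0.623, b = sin(fδ)/sin δ ≈ 0.623.
p = a·p₁ + b·p₂ ≈ (-0.360, 0.843, 0.401); φ = arcsin(p_z) ≈ 23.62°, λ = atan2(p_y, p_x) ≈ 113.11°.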